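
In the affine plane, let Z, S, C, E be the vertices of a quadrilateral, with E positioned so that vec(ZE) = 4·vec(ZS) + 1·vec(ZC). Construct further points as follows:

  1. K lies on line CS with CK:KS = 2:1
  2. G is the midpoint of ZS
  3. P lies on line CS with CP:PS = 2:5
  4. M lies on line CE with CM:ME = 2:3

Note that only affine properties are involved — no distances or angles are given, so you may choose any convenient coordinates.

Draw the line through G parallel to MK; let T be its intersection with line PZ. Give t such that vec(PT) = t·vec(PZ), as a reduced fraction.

t = 17/10

Choose coordinates Z = (0, 0), S = (1, 0), C = (0, 1), E = (4, 1).
1. K lies on line CS with CK:KS = 2:1 ⇒ K = (2/3, 1/3)
2. G is the midpoint of ZS ⇒ G = (1/2, 0)
3. P lies on line CS with CP:PS = 2:5 ⇒ P = (2/7, 5/7)
4. M lies on line CE with CM:ME = 2:3 ⇒ M = (8/5, 1)
through G parallel to MK: direction (-14/15, -2/3); meets PZ at T = (-1/5, -1/2)
T = P + t·(Z−P) with t = 17/10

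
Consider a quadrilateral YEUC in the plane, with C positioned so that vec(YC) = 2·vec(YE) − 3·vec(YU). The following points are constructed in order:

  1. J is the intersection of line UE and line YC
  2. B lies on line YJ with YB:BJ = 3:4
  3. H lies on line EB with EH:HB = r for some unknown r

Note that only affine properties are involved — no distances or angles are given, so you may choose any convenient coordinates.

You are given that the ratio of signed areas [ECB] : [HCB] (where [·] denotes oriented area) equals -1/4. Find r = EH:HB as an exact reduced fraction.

r = -5/4

Work in coordinates with Y = (0, 0), E = (1, 0), U = (0, 1), C = (2, -3).
1. J is the intersection of line UE and line YC ⇒ J = (-2, 3)
2. B lies on line YJ with YB:BJ = 3:4 ⇒ B = (-6/7, 9/7)
3. With EH:HB = r, write λ = r/(r+1) so H = E + λ·(B−E); H is affine-linear in λ
Every point depending on H is an affine combination of H and λ-independent points, so each such coordinate is linear in λ; the λ² term in each signed area is a multiple of (B−E)×(B−E) = 0, so 2·[ECB] and 2·[HCB] are each linear in λ. Evaluating at λ=0 and λ=1:
  2·[ECB] = -30/7,   2·[HCB] = 30/7·λ − 30/7
So [ECB]:[HCB] = (-30/7) / (30/7·λ − 30/7). Setting this equal to -1/4:
  -30/7 = -1/4·(30/7·λ − 30/7)  ⇒  λ = 5
Then r = λ/(1−λ) = (5)/(-4) = -5/4. Check: with r = -5/4, H = (-58/7, 45/7) and [ECB]:[HCB] = -1/4 as required.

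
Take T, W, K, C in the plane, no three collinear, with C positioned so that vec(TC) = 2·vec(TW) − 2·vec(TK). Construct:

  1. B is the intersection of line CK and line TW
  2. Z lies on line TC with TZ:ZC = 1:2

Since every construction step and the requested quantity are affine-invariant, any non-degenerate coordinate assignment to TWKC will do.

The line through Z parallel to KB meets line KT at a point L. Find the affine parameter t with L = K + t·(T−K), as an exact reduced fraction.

t = 2/3

Work in coordinates with T = (0, 0), W = (1, 0), K = (0, 1), C = (2, -2).
1. B is the intersection of line CK and line TW ⇒ B = (2/3, 0)
2. Z lies on line TC with TZ:ZC = 1:2 ⇒ Z = (2/3, -2/3)
through Z parallel to KB: direction (2/3, -1); meets KT at L = (0, 1/3)
L = K + t·(T−K) with t = 2/3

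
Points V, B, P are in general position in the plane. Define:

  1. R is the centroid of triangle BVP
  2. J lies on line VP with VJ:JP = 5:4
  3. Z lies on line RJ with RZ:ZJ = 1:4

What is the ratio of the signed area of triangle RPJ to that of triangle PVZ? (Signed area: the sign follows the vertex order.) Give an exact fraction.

Assign V = (0, 0), B = (1, 0), P = (0, 1) — the answer is frame-independent, so this choice is without loss of generality.
1. R is the centroid of triangle BVP ⇒ R = (1/3, 1/3)
2. J lies on line VP with VJ:JP = 5:4 ⇒ J = (0, 5/9)
3. Z lies on line RJ with RZ:ZJ = 1:4 ⇒ Z = (4/15, 17/45)
2·[RPJ] = 4/27, 2·[PVZ] = 4/15
[RPJ]:[PVZ] = 4/27:4/15 = 5/9

[RPJ]:[PVZ] = 5/9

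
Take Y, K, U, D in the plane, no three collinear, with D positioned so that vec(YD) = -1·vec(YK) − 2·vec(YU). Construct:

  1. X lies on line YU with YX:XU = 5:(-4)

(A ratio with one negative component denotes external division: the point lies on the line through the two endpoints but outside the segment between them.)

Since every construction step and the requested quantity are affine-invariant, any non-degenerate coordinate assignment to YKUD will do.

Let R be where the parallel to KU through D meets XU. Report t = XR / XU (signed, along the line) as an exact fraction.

Work in coordinates with Y = (0, 0), K = (1, 0), U = (0, 1), D = (-1, -2).
1. X lies on line YU with YX:XU = 5:(-4) ⇒ X = (0, 5)
through D parallel to KU: direction (-1, 1); meets XU at R = (0, -3)
R = X + t·(U−X) with t = 2

t = 2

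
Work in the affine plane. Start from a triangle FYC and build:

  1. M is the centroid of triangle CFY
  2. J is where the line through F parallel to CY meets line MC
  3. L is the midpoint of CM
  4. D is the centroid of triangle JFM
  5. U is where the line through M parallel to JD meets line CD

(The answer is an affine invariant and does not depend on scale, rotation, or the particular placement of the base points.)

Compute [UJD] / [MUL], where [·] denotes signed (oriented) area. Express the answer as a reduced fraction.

Set F = (0, 0), Y = (1, 0), C = (0, 1); any affine frame gives the same invariant.
1. M is the centroid of triangle CFY ⇒ M = (1/3, 1/3)
2. J is where the line through F parallel to CY meets line MC ⇒ J = (1, -1)
3. L is the midpoint of CM ⇒ L = (1/6, 2/3)
4. D is the centroid of triangle JFM ⇒ D = (4/9, -2/9)
5. U is where the line through M parallel to JD meets line CD ⇒ U = (4/27, 16/27)
2·[UJD] = -2/9, 2·[MUL] = -1/54
[UJD]:[MUL] = -2/9:-1/54 = 12

[UJD]:[MUL] = 12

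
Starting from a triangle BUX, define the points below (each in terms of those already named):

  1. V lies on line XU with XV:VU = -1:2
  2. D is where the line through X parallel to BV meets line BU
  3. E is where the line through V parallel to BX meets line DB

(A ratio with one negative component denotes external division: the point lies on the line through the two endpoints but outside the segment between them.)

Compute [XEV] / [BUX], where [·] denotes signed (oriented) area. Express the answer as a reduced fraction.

Set B = (0, 0), U = (1, 0), X = (0, 1); any affine frame gives the same invariant.
1. V lies on line XU with XV:VU = -1:2 ⇒ V = (-1, 2)
2. D is where the line through X parallel to BV meets line BU ⇒ D = (1/2, 0)
3. E is where the line through V parallel to BX meets line DB ⇒ E = (-1, 0)
2·[XEV] = -2, 2·[BUX] = 1
[XEV]:[BUX] = -2:1 = -2

[XEV]:[BUX] = -2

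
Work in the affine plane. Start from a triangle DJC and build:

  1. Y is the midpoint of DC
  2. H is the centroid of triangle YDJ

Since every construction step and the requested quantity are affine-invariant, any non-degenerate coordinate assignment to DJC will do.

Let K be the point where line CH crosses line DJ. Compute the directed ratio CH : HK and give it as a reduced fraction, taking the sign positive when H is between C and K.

Assign D = (0, 0), J = (1, 0), C = (0, 1) — the answer is frame-independent, so this choice is without loss of generality.
1. Y is the midpoint of DC ⇒ Y = (0, 1/2)
2. H is the centroid of triangle YDJ ⇒ H = (1/3, 1/6)
line CH meets DJ at K = (2/5, 0)
H = C + t·(K−C) with t = 5/6, so CH:HK = 5/6:1/6

CH:HK = 5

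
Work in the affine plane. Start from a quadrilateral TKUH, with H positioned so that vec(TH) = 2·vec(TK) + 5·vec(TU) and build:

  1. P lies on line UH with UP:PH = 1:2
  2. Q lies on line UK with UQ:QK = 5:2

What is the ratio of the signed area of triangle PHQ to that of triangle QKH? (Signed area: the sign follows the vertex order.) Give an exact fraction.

Choose coordinates T = (0, 0), K = (1, 0), U = (0, 1), H = (2, 5).
1. P lies on line UH with UP:PH = 1:2 ⇒ P = (2/3, 7/3)
2. Q lies on line UK with UQ:QK = 5:2 ⇒ Q = (5/7, 2/7)
2·[PHQ] = -20/7, 2·[QKH] = 12/7
[PHQ]:[QKH] = -20/7:12/7 = -5/3

[PHQ]:[QKH] = -5/3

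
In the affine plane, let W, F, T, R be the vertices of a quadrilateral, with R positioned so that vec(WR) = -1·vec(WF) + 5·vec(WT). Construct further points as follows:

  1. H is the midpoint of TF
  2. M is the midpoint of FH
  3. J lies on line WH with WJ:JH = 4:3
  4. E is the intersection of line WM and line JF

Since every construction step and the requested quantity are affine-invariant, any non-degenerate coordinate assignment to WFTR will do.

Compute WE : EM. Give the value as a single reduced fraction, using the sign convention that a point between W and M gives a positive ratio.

WE:EM = 8/3

Set W = (0, 0), F = (1, 0), T = (0, 1), R = (-1, 5); any affine frame gives the same invariant.
1. H is the midpoint of TF ⇒ H = (1/2, 1/2)
2. M is the midpoint of FH ⇒ M = (3/4, 1/4)
3. J lies on line WH with WJ:JH = 4:3 ⇒ J = (2/7, 2/7)
4. E is the intersection of line WM and line JF ⇒ E = (6/11, 2/11)
E = W + t·(M−W) with t = 8/11, so WE:EM = t:(1−t) = 8/11:3/11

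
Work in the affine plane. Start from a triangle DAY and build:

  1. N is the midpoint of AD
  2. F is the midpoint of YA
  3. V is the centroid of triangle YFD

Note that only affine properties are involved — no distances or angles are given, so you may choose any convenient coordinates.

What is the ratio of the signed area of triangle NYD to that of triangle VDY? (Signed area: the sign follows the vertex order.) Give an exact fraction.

[NYD]:[VDY] = -3

Choose coordinates D = (0, 0), A = (1, 0), Y = (0, 1).
1. N is the midpoint of AD ⇒ N = (1/2, 0)
2. F is the midpoint of YA ⇒ F = (1/2, 1/2)
3. V is the centroid of triangle YFD ⇒ V = (1/6, 1/2)
2·[NYD] = 1/2, 2·[VDY] = -1/6
[NYD]:[VDY] = 1/2:-1/6 = -3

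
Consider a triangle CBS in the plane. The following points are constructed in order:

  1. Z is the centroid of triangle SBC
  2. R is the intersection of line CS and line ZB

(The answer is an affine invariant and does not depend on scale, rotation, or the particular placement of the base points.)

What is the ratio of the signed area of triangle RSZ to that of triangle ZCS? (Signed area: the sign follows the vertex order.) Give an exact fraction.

[RSZ]:[ZCS] = 1/2

Assign C = (0, 0), B = (1, 0), S = (0, 1) — the answer is frame-independent, so this choice is without loss of generality.
1. Z is the centroid of triangle SBC ⇒ Z = (1/3, 1/3)
2. R is the intersection of line CS and line ZB ⇒ R = (0, 1/2)
2·[RSZ] = -1/6, 2·[ZCS] = -1/3
[RSZ]:[ZCS] = -1/6:-1/3 = 1/2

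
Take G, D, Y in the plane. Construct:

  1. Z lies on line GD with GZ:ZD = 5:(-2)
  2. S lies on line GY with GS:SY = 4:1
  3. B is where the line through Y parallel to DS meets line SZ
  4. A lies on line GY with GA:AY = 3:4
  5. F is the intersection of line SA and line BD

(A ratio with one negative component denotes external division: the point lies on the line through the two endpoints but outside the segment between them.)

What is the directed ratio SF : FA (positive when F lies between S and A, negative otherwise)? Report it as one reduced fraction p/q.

SF:FA = -56/95

Assign G = (0, 0), D = (1, 0), Y = (0, 1) — the answer is frame-independent, so this choice is without loss of generality.
1. Z lies on line GD with GZ:ZD = 5:(-2) ⇒ Z = (5/3, 0)
2. S lies on line GY with GS:SY = 4:1 ⇒ S = (0, 4/5)
3. B is where the line through Y parallel to DS meets line SZ ⇒ B = (5/8, 1/2)
4. A lies on line GY with GA:AY = 3:4 ⇒ A = (0, 3/7)
5. F is the intersection of line SA and line BD ⇒ F = (0, 4/3)
F = S + t·(A−S) with t = -56/39, so SF:FA = t:(1−t) = -56/39:95/39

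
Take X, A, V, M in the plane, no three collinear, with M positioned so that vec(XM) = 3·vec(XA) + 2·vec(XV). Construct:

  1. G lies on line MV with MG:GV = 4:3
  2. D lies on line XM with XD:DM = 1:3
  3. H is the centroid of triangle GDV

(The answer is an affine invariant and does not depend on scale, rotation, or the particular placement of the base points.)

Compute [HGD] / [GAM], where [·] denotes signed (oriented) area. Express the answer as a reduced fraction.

[HGD]:[GAM] = -9/64

Choose coordinates X = (0, 0), A = (1, 0), V = (0, 1), M = (3, 2).
1. G lies on line MV with MG:GV = 4:3 ⇒ G = (9/7, 10/7)
2. D lies on line XM with XD:DM = 1:3 ⇒ D = (3/4, 1/2)
3. H is the centroid of triangle GDV ⇒ H = (19/28, 41/42)
2·[HGD] = -9/28, 2·[GAM] = 16/7
[HGD]:[GAM] = -9/28:16/7 = -9/64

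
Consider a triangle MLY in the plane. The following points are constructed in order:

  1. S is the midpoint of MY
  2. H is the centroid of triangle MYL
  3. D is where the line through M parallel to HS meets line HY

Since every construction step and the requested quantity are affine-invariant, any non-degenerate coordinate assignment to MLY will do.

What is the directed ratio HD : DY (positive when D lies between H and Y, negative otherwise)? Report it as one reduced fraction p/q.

Set M = (0, 0), L = (1, 0), Y = (0, 1); any affine frame gives the same invariant.
1. S is the midpoint of MY ⇒ S = (0, 1/2)
2. H is the centroid of triangle MYL ⇒ H = (1/3, 1/3)
3. D is where the line through M parallel to HS meets line HY ⇒ D = (2/3, -1/3)
D = H + t·(Y−H) with t = -1, so HD:DY = t:(1−t) = -1:2

HD:DY = -1/2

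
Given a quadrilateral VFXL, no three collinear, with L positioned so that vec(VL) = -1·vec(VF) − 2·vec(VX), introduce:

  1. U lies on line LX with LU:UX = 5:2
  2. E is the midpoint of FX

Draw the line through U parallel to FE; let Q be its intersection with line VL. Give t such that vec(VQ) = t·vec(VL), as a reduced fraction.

Choose coordinates V = (0, 0), F = (1, 0), X = (0, 1), L = (-1, -2).
1. U lies on line LX with LU:UX = 5:2 ⇒ U = (-2/7, 1/7)
2. E is the midpoint of FX ⇒ E = (1/2, 1/2)
through U parallel to FE: direction (-1/2, 1/2); meets VL at Q = (-1/21, -2/21)
Q = V + t·(L−V) with t = 1/21

t = 1/21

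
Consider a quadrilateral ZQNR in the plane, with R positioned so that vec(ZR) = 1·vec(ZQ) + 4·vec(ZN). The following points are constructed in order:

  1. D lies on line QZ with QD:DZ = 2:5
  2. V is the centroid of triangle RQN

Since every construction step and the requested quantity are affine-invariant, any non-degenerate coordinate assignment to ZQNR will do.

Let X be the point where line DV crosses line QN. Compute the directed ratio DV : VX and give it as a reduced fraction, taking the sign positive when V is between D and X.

DV:VX = -17/14

Set Z = (0, 0), Q = (1, 0), N = (0, 1), R = (1, 4); any affine frame gives the same invariant.
1. D lies on line QZ with QD:DZ = 2:5 ⇒ D = (5/7, 0)
2. V is the centroid of triangle RQN ⇒ V = (2/3, 5/3)
line DV meets QN at X = (12/17, 5/17)
V = D + t·(X−D) with t = 17/3, so DV:VX = 17/3:-14/3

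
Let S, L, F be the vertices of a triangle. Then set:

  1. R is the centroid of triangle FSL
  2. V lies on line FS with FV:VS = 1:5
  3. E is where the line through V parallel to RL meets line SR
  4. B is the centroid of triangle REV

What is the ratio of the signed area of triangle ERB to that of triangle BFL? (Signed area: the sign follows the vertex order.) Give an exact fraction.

[ERB]:[BFL] = 10/21

Work in coordinates with S = (0, 0), L = (1, 0), F = (0, 1).
1. R is the centroid of triangle FSL ⇒ R = (1/3, 1/3)
2. V lies on line FS with FV:VS = 1:5 ⇒ V = (0, 5/6)
3. E is where the line through V parallel to RL meets line SR ⇒ E = (5/9, 5/9)
4. B is the centroid of triangle REV ⇒ B = (8/27, 31/54)
2·[ERB] = -5/81, 2·[BFL] = -7/54
[ERB]:[BFL] = -5/81:-7/54 = 10/21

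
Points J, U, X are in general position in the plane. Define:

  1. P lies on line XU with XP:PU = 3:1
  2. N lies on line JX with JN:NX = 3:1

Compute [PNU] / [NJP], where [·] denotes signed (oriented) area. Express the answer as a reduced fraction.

Assign J = (0, 0), U = (1, 0), X = (0, 1) — the answer is frame-independent, so this choice is without loss of generality.
1. P lies on line XU with XP:PU = 3:1 ⇒ P = (3/4, 1/4)
2. N lies on line JX with JN:NX = 3:1 ⇒ N = (0, 3/4)
2·[PNU] = 1/16, 2·[NJP] = 9/16
[PNU]:[NJP] = 1/16:9/16 = 1/9

[PNU]:[NJP] = 1/9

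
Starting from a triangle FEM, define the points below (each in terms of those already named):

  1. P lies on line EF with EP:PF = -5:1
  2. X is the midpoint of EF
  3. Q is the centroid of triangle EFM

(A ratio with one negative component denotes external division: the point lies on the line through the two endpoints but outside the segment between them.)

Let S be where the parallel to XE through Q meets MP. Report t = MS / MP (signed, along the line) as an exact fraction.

t = 2/3

Set F = (0, 0), E = (1, 0), M = (0, 1); any affine frame gives the same invariant.
1. P lies on line EF with EP:PF = -5:1 ⇒ P = (-1/4, 0)
2. X is the midpoint of EF ⇒ X = (1/2, 0)
3. Q is the centroid of triangle EFM ⇒ Q = (1/3, 1/3)
through Q parallel to XE: direction (1/2, 0); meets MP at S = (-1/6, 1/3)
S = M + t·(P−M) with t = 2/3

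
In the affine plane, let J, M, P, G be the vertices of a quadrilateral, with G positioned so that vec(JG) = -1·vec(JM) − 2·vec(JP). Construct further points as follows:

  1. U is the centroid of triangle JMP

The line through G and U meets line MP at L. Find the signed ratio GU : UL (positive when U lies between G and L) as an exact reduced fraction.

Assign J = (0, 0), M = (1, 0), P = (0, 1), G = (-1, -2) — the answer is frame-independent, so this choice is without loss of generality.
1. U is the centroid of triangle JMP ⇒ U = (1/3, 1/3)
line GU meets MP at L = (5/11, 6/11)
U = G + t·(L−G) with t = 11/12, so GU:UL = 11/12:1/12

GU:UL = 11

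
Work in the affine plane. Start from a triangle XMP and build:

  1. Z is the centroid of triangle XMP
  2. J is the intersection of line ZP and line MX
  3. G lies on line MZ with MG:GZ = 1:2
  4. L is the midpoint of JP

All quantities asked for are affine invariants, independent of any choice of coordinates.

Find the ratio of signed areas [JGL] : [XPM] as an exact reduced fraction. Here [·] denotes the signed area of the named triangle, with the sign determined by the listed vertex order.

Assign X = (0, 0), M = (1, 0), P = (0, 1) — the answer is frame-independent, so this choice is without loss of generality.
1. Z is the centroid of triangle XMP ⇒ Z = (1/3, 1/3)
2. J is the intersection of line ZP and line MX ⇒ J = (1/2, 0)
3. G lies on line MZ with MG:GZ = 1:2 ⇒ G = (7/9, 1/9)
4. L is the midpoint of JP ⇒ L = (1/4, 1/2)
2·[JGL] = 1/6, 2·[XPM] = -1
[JGL]:[XPM] = 1/6:-1 = -1/6

[JGL]:[XPM] = -1/6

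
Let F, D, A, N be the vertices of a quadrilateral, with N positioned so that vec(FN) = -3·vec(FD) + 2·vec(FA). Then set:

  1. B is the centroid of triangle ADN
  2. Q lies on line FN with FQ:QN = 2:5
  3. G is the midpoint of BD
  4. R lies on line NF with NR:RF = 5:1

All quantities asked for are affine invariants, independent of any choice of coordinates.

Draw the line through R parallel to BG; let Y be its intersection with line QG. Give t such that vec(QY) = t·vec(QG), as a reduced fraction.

t = -5/114

Work in coordinates with F = (0, 0), D = (1, 0), A = (0, 1), N = (-3, 2).
1. B is the centroid of triangle ADN ⇒ B = (-2/3, 1)
2. Q lies on line FN with FQ:QN = 2:5 ⇒ Q = (-6/7, 4/7)
3. G is the midpoint of BD ⇒ G = (1/6, 1/2)
4. R lies on line NF with NR:RF = 5:1 ⇒ R = (-1/2, 1/3)
through R parallel to BG: direction (5/6, -1/2); meets QG at Y = (-617/684, 131/228)
Y = Q + t·(G−Q) with t = -5/114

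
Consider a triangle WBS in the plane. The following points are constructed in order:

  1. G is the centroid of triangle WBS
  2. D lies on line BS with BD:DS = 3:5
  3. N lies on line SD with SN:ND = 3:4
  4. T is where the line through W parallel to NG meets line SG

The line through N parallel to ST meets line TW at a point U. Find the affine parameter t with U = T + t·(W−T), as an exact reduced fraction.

t = -15/56

Assign W = (0, 0), B = (1, 0), S = (0, 1) — the answer is frame-independent, so this choice is without loss of generality.
1. G is the centroid of triangle WBS ⇒ G = (1/3, 1/3)
2. D lies on line BS with BD:DS = 3:5 ⇒ D = (5/8, 3/8)
3. N lies on line SD with SN:ND = 3:4 ⇒ N = (15/56, 41/56)
4. T is where the line through W parallel to NG meets line SG ⇒ T = (-11/45, 67/45)
through N parallel to ST: direction (-11/45, 22/45); meets TW at U = (-781/2520, 4757/2520)
U = T + t·(W−T) with t = -15/56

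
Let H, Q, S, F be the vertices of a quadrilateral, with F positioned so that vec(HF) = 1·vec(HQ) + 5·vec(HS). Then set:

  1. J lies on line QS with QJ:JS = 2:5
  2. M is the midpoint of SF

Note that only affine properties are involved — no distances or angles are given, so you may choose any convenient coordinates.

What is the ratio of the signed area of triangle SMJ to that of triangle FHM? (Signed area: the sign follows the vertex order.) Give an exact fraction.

Set H = (0, 0), Q = (1, 0), S = (0, 1), F = (1, 5); any affine frame gives the same invariant.
1. J lies on line QS with QJ:JS = 2:5 ⇒ J = (5/7, 2/7)
2. M is the midpoint of SF ⇒ M = (1/2, 3)
2·[SMJ] = -25/14, 2·[FHM] = -1/2
[SMJ]:[FHM] = -25/14:-1/2 = 25/7

[SMJ]:[FHM] = 25/7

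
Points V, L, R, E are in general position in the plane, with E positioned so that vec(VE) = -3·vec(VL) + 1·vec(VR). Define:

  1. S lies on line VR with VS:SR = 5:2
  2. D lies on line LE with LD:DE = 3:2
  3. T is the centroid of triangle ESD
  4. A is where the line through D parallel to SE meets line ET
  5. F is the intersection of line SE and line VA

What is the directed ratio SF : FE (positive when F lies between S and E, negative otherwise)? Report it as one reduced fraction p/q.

Choose coordinates V = (0, 0), L = (1, 0), R = (0, 1), E = (-3, 1).
1. S lies on line VR with VS:SR = 5:2 ⇒ S = (0, 5/7)
2. D lies on line LE with LD:DE = 3:2 ⇒ D = (-7/5, 3/5)
3. T is the centroid of triangle ESD ⇒ T = (-22/15, 27/35)
4. A is where the line through D parallel to SE meets line ET ⇒ A = (8/5, 11/35)
5. F is the intersection of line SE and line VA ⇒ F = (120/49, 165/343)
F = S + t·(E−S) with t = -40/49, so SF:FE = t:(1−t) = -40/49:89/49

SF:FE = -40/89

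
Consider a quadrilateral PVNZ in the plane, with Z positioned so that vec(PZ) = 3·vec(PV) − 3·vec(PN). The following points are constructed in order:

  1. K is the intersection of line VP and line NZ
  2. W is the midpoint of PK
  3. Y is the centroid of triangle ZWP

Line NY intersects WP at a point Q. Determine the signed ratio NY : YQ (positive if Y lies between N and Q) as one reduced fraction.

NY:YQ = -2

Set P = (0, 0), V = (1, 0), N = (0, 1), Z = (3, -3); any affine frame gives the same invariant.
1. K is the intersection of line VP and line NZ ⇒ K = (3/4, 0)
2. W is the midpoint of PK ⇒ W = (3/8, 0)
3. Y is the centroid of triangle ZWP ⇒ Y = (9/8, -1)
line NY meets WP at Q = (9/16, 0)
Y = N + t·(Q−N) with t = 2, so NY:YQ = 2:-1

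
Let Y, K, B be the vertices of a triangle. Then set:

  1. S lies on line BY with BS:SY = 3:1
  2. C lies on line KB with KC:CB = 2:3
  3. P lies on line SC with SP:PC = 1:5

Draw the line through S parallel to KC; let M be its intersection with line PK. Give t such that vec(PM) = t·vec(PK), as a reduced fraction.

Work in coordinates with Y = (0, 0), K = (1, 0), B = (0, 1).
1. S lies on line BY with BS:SY = 3:1 ⇒ S = (0, 1/4)
2. C lies on line KB with KC:CB = 2:3 ⇒ C = (3/5, 2/5)
3. P lies on line SC with SP:PC = 1:5 ⇒ P = (1/10, 11/40)
through S parallel to KC: direction (-2/5, 2/5); meets PK at M = (-2/25, 33/100)
M = P + t·(K−P) with t = -1/5

t = -1/5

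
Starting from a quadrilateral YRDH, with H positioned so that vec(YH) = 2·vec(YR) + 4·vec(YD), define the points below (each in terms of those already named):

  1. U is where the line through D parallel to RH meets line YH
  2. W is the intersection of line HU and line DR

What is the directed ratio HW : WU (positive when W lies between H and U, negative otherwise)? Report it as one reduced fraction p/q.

Work in coordinates with Y = (0, 0), R = (1, 0), D = (0, 1), H = (2, 4).
1. U is where the line through D parallel to RH meets line YH ⇒ U = (-1/2, -1)
2. W is the intersection of line HU and line DR ⇒ W = (1/3, 2/3)
W = H + t·(U−H) with t = 2/3, so HW:WU = t:(1−t) = 2/3:1/3

HW:WU = 2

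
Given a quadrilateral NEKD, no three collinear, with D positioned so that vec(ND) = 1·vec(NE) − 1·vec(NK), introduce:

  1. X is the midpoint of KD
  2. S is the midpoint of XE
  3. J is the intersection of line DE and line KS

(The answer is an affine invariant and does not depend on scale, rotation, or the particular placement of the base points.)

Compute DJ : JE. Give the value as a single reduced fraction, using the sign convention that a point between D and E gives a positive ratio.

DJ:JE = 2

Set N = (0, 0), E = (1, 0), K = (0, 1), D = (1, -1); any affine frame gives the same invariant.
1. X is the midpoint of KD ⇒ X = (1/2, 0)
2. S is the midpoint of XE ⇒ S = (3/4, 0)
3. J is the intersection of line DE and line KS ⇒ J = (1, -1/3)
J = D + t·(E−D) with t = 2/3, so DJ:JE = t:(1−t) = 2/3:1/3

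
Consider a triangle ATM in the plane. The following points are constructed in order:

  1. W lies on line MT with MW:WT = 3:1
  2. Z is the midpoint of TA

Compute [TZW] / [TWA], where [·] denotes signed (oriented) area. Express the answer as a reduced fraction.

[TZW]:[TWA] = -1/2

Work in coordinates with A = (0, 0), T = (1, 0), M = (0, 1).
1. W lies on line MT with MW:WT = 3:1 ⇒ W = (3/4, 1/4)
2. Z is the midpoint of TA ⇒ Z = (1/2, 0)
2·[TZW] = -1/8, 2·[TWA] = 1/4
[TZW]:[TWA] = -1/8:1/4 = -1/2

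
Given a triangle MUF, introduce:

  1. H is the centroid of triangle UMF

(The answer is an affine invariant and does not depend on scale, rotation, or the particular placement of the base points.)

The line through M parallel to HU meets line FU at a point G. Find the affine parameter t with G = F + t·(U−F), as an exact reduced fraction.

Choose coordinates M = (0, 0), U = (1, 0), F = (0, 1).
1. H is the centroid of triangle UMF ⇒ H = (1/3, 1/3)
through M parallel to HU: direction (2/3, -1/3); meets FU at G = (2, -1)
G = F + t·(U−F) with t = 2

t = 2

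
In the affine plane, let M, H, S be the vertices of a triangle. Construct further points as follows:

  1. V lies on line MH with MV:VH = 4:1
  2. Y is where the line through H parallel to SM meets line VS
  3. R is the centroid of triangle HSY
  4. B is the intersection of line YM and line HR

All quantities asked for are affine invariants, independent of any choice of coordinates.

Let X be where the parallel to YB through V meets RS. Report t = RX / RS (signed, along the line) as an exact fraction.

Assign M = (0, 0), H = (1, 0), S = (0, 1) — the answer is frame-independent, so this choice is without loss of generality.
1. V lies on line MH with MV:VH = 4:1 ⇒ V = (4/5, 0)
2. Y is where the line through H parallel to SM meets line VS ⇒ Y = (1, -1/4)
3. R is the centroid of triangle HSY ⇒ R = (2/3, 1/4)
4. B is the intersection of line YM and line HR ⇒ B = (3/2, -3/8)
through V parallel to YB: direction (1/2, -1/8); meets RS at X = (32/35, -1/35)
X = R + t·(S−R) with t = -13/35

t = -13/35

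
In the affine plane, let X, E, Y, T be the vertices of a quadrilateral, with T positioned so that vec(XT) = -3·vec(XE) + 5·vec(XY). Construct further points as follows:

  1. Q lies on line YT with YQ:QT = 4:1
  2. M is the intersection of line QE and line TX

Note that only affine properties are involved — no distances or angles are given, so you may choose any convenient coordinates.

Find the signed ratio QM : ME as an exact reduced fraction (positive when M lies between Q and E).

Work in coordinates with X = (0, 0), E = (1, 0), Y = (0, 1), T = (-3, 5).
1. Q lies on line YT with YQ:QT = 4:1 ⇒ Q = (-12/5, 21/5)
2. M is the intersection of line QE and line TX ⇒ M = (-63/22, 105/22)
M = Q + t·(E−Q) with t = -3/22, so QM:ME = t:(1−t) = -3/22:25/22

QM:ME = -3/25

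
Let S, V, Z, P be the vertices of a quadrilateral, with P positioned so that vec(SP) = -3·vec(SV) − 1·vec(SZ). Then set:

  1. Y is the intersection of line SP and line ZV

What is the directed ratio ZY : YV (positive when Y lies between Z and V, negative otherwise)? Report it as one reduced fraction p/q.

ZY:YV = 3

Assign S = (0, 0), V = (1, 0), Z = (0, 1), P = (-3, -1) — the answer is frame-independent, so this choice is without loss of generality.
1. Y is the intersection of line SP and line ZV ⇒ Y = (3/4, 1/4)
Y = Z + t·(V−Z) with t = 3/4, so ZY:YV = t:(1−t) = 3/4:1/4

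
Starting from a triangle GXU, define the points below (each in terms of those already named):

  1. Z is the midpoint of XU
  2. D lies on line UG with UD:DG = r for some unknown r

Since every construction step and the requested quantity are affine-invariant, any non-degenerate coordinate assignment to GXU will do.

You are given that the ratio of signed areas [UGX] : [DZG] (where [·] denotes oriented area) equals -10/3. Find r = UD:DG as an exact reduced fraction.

Set G = (0, 0), X = (1, 0), U = (0, 1); any affine frame gives the same invariant.
1. Z is the midpoint of XU ⇒ Z = (1/2, 1/2)
2. With UD:DG = r, write λ = r/(r+1) so D = U + λ·(G−U); D is affine-linear in λ
Every point depending on D is an affine combination of D and λ-independent points, so each such coordinate is linear in λ; the λ² term in each signed area is a multiple of (G−U)×(G−U) = 0, so 2·[UGX] and 2·[DZG] are each linear in λ. Evaluating at λ=0 and λ=1:
  2·[UGX] = 1,   2·[DZG] = 1/2·λ − 1/2
So [UGX]:[DZG] = (1) / (1/2·λ − 1/2). Setting this equal to -10/3:
  1 = -10/3·(1/2·λ − 1/2)  ⇒  λ = 2/5
Then r = λ/(1−λ) = (2/5)/(3/5) = 2/3. Check: with r = 2/3, D = (0, 3/5) and [UGX]:[DZG] = -10/3 as required.

r = 2/3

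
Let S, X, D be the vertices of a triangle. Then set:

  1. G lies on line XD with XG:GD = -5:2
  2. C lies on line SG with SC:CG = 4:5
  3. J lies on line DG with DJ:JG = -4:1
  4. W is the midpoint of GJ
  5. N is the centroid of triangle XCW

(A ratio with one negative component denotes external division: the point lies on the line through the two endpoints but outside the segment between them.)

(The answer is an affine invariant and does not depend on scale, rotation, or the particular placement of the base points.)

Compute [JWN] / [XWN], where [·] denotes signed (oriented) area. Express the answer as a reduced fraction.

[JWN]:[XWN] = -1/16

Choose coordinates S = (0, 0), X = (1, 0), D = (0, 1).
1. G lies on line XD with XG:GD = -5:2 ⇒ G = (-2/3, 5/3)
2. C lies on line SG with SC:CG = 4:5 ⇒ C = (-8/27, 20/27)
3. J lies on line DG with DJ:JG = -4:1 ⇒ J = (-8/9, 17/9)
4. W is the midpoint of GJ ⇒ W = (-7/9, 16/9)
5. N is the centroid of triangle XCW ⇒ N = (-2/81, 68/81)
2·[JWN] = -5/243, 2·[XWN] = 80/243
[JWN]:[XWN] = -5/243:80/243 = -1/16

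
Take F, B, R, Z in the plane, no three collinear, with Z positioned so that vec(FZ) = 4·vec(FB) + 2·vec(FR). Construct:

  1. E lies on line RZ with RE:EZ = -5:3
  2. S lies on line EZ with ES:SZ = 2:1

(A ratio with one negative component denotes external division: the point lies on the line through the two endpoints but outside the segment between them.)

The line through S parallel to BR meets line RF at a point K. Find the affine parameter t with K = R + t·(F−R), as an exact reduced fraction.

t = -15/2

Assign F = (0, 0), B = (1, 0), R = (0, 1), Z = (4, 2) — the answer is frame-independent, so this choice is without loss of generality.
1. E lies on line RZ with RE:EZ = -5:3 ⇒ E = (10, 7/2)
2. S lies on line EZ with ES:SZ = 2:1 ⇒ S = (6, 5/2)
through S parallel to BR: direction (-1, 1); meets RF at K = (0, 17/2)
K = R + t·(F−R) with t = -15/2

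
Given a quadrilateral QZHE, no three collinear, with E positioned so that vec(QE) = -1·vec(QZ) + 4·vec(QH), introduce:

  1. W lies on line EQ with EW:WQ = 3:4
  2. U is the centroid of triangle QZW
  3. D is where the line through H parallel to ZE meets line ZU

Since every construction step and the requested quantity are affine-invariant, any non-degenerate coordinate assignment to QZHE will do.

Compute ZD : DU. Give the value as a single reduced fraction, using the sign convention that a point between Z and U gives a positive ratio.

ZD:DU = -21

Choose coordinates Q = (0, 0), Z = (1, 0), H = (0, 1), E = (-1, 4).
1. W lies on line EQ with EW:WQ = 3:4 ⇒ W = (-4/7, 16/7)
2. U is the centroid of triangle QZW ⇒ U = (1/7, 16/21)
3. D is where the line through H parallel to ZE meets line ZU ⇒ D = (1/10, 4/5)
D = Z + t·(U−Z) with t = 21/20, so ZD:DU = t:(1−t) = 21/20:-1/20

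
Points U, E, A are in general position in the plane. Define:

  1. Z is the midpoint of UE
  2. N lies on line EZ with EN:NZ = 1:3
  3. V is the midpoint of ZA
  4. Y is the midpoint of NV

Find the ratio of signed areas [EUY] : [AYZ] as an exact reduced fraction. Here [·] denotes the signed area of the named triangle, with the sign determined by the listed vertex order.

Work in coordinates with U = (0, 0), E = (1, 0), A = (0, 1).
1. Z is the midpoint of UE ⇒ Z = (1/2, 0)
2. N lies on line EZ with EN:NZ = 1:3 ⇒ N = (7/8, 0)
3. V is the midpoint of ZA ⇒ V = (1/4, 1/2)
4. Y is the midpoint of NV ⇒ Y = (9/16, 1/4)
2·[EUY] = -1/4, 2·[AYZ] = -3/16
[EUY]:[AYZ] = -1/4:-3/16 = 4/3

[EUY]:[AYZ] = 4/3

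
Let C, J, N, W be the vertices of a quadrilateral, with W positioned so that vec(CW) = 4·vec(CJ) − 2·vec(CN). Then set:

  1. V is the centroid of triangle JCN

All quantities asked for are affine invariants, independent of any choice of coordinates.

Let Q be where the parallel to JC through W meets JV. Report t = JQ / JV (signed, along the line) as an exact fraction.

Set C = (0, 0), J = (1, 0), N = (0, 1), W = (4, -2); any affine frame gives the same invariant.
1. V is the centroid of triangle JCN ⇒ V = (1/3, 1/3)
through W parallel to JC: direction (-1, 0); meets JV at Q = (5, -2)
Q = J + t·(V−J) with t = -6

t = -6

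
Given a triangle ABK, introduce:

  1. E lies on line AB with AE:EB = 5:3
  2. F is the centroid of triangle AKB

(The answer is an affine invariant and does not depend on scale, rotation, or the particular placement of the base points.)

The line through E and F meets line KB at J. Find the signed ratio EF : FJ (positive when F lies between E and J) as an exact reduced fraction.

Work in coordinates with A = (0, 0), B = (1, 0), K = (0, 1).
1. E lies on line AB with AE:EB = 5:3 ⇒ E = (5/8, 0)
2. F is the centroid of triangle AKB ⇒ F = (1/3, 1/3)
line EF meets KB at J = (-2, 3)
F = E + t·(J−E) with t = 1/9, so EF:FJ = 1/9:8/9

EF:FJ = 1/8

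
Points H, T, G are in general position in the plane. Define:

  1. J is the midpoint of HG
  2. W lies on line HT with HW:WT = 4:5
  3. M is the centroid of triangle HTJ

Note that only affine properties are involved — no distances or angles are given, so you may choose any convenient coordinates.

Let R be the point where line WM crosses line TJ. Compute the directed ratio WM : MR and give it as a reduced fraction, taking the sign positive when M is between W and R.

Work in coordinates with H = (0, 0), T = (1, 0), G = (0, 1).
1. J is the midpoint of HG ⇒ J = (0, 1/2)
2. W lies on line HT with HW:WT = 4:5 ⇒ W = (4/9, 0)
3. M is the centroid of triangle HTJ ⇒ M = (1/3, 1/6)
line WM meets TJ at R = (1/6, 5/12)
M = W + t·(R−W) with t = 2/5, so WM:MR = 2/5:3/5

WM:MR = 2/3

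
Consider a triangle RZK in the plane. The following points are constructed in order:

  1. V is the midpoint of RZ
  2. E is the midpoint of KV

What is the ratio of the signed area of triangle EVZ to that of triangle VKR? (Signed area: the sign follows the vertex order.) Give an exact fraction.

Work in coordinates with R = (0, 0), Z = (1, 0), K = (0, 1).
1. V is the midpoint of RZ ⇒ V = (1/2, 0)
2. E is the midpoint of KV ⇒ E = (1/4, 1/2)
2·[EVZ] = 1/4, 2·[VKR] = 1/2
[EVZ]:[VKR] = 1/4:1/2 = 1/2

[EVZ]:[VKR] = 1/2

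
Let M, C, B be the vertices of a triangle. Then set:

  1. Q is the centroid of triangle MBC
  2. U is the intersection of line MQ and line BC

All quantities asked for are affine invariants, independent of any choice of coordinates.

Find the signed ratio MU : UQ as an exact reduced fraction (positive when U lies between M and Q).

Set M = (0, 0), C = (1, 0), B = (0, 1); any affine frame gives the same invariant.
1. Q is the centroid of triangle MBC ⇒ Q = (1/3, 1/3)
2. U is the intersection of line MQ and line BC ⇒ U = (1/2, 1/2)
U = M + t·(Q−M) with t = 3/2, so MU:UQ = t:(1−t) = 3/2:-1/2

MU:UQ = -3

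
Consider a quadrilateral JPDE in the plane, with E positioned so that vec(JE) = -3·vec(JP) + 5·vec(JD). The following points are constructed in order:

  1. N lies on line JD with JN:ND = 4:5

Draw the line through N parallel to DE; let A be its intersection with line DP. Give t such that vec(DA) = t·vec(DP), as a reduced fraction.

t = -5/3

Work in coordinates with J = (0, 0), P = (1, 0), D = (0, 1), E = (-3, 5).
1. N lies on line JD with JN:ND = 4:5 ⇒ N = (0, 4/9)
through N parallel to DE: direction (-3, 4); meets DP at A = (-5/3, 8/3)
A = D + t·(P−D) with t = -5/3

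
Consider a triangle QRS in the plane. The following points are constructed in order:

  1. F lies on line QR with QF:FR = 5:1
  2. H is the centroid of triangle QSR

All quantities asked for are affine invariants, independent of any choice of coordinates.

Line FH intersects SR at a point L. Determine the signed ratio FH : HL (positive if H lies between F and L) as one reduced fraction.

Assign Q = (0, 0), R = (1, 0), S = (0, 1) — the answer is frame-independent, so this choice is without loss of generality.
1. F lies on line QR with QF:FR = 5:1 ⇒ F = (5/6, 0)
2. H is the centroid of triangle QSR ⇒ H = (1/3, 1/3)
line FH meets SR at L = (4/3, -1/3)
H = F + t·(L−F) with t = -1, so FH:HL = -1:2

FH:HL = -1/2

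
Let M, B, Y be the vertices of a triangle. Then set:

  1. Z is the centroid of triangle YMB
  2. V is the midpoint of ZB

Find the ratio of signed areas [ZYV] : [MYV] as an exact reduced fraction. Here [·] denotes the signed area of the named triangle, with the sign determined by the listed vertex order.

Set M = (0, 0), B = (1, 0), Y = (0, 1); any affine frame gives the same invariant.
1. Z is the centroid of triangle YMB ⇒ Z = (1/3, 1/3)
2. V is the midpoint of ZB ⇒ V = (2/3, 1/6)
2·[ZYV] = -1/6, 2·[MYV] = -2/3
[ZYV]:[MYV] = -1/6:-2/3 = 1/4

[ZYV]:[MYV] = 1/4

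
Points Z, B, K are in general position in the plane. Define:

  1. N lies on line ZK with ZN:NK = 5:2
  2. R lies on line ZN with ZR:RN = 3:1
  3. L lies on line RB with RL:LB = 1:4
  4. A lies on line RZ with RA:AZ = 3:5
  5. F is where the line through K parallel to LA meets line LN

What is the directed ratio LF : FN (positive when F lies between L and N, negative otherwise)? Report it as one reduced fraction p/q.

LF:FN = -149/64

Set Z = (0, 0), B = (1, 0), K = (0, 1); any affine frame gives the same invariant.
1. N lies on line ZK with ZN:NK = 5:2 ⇒ N = (0, 5/7)
2. R lies on line ZN with ZR:RN = 3:1 ⇒ R = (0, 15/28)
3. L lies on line RB with RL:LB = 1:4 ⇒ L = (1/5, 3/7)
4. A lies on line RZ with RA:AZ = 3:5 ⇒ A = (0, 75/224)
5. F is where the line through K parallel to LA meets line LN ⇒ F = (-64/425, 79/85)
F = L + t·(N−L) with t = 149/85, so LF:FN = t:(1−t) = 149/85:-64/85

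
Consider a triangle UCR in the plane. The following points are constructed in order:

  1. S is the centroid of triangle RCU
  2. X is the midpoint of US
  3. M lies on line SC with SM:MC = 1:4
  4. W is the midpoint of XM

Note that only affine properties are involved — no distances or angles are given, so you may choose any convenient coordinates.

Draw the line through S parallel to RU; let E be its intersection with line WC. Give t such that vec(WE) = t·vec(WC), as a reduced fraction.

t = 1/41

Work in coordinates with U = (0, 0), C = (1, 0), R = (0, 1).
1. S is the centroid of triangle RCU ⇒ S = (1/3, 1/3)
2. X is the midpoint of US ⇒ X = (1/6, 1/6)
3. M lies on line SC with SM:MC = 1:4 ⇒ M = (7/15, 4/15)
4. W is the midpoint of XM ⇒ W = (19/60, 13/60)
through S parallel to RU: direction (0, -1); meets WC at E = (1/3, 26/123)
E = W + t·(C−W) with t = 1/41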